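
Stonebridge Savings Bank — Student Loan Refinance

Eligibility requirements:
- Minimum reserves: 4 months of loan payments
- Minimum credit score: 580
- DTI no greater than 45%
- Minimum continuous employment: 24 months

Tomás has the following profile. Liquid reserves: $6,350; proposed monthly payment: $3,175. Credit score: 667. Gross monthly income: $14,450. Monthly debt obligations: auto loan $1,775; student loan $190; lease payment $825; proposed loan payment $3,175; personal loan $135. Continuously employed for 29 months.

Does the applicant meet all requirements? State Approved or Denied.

Liquid reserves cover 6,350/3,175 = 2.0 months — < 4 required
Credit score 667 ≥ 580 (meets)
Total monthly debts = (1,775 + 190 + 825 + 3,175 + 135) = 6,100. DTI = 6,100/14,450 = 42.2% ≤ 45%
Employment 29 ≥ 24 months
Fails on reserves.

Denied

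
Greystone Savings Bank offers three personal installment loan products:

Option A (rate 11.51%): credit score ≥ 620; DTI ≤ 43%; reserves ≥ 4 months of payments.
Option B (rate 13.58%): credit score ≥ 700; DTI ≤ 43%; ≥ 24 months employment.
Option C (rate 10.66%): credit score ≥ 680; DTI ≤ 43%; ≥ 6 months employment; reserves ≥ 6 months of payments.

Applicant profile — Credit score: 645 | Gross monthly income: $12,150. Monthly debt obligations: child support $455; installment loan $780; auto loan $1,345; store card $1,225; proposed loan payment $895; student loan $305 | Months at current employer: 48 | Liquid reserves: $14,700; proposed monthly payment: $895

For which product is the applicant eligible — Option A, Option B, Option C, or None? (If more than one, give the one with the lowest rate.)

Total debts = (455 + 780 + 1,345 + 1,225 + 895 + 305) = 5,005; DTI = 5,005/12,150 = 41.2%.
Reserves = 14,700/895 = 16.4 months.
Option A: score 645 ≥ 620; DTI 41.2% ≤ 43%; reserves 16.4 ≥ 4 mo → qualifies.
Option B: score 645 < 700; DTI 41.2% ≤ 43%; employment 48 ≥ 24 mo → does not qualify.
Option C: score 645 < 680; DTI 41.2% ≤ 43%; employment 48 ≥ 6 mo; reserves 16.4 ≥ 6 mo → does not qualify.

Option A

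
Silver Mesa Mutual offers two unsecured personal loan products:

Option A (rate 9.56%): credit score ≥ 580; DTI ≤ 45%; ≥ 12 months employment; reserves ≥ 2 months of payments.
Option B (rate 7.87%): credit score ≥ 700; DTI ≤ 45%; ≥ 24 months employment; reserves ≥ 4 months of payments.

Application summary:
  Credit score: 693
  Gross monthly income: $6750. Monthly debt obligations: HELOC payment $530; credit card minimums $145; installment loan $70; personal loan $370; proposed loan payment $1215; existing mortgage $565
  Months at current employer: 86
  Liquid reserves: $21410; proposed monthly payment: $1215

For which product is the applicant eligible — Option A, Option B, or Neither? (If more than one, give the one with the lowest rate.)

Option A

Total debts = (530 + 145 + 70 + 370 + 1,215 + 565) = 2,895; DTI = 2,895/6,750 = 42.9%.
Reserves = 21,410/1,215 = 17.6 months.
Option A: score 693 ≥ 580; DTI 42.9% ≤ 45%; employment 86 ≥ 12 mo; reserves 17.6 ≥ 2 mo → qualifies.
Option B: score 693 < 700; DTI 42.9% ≤ 45%; employment 86 ≥ 24 mo; reserves 17.6 ≥ 4 mo → does not qualify.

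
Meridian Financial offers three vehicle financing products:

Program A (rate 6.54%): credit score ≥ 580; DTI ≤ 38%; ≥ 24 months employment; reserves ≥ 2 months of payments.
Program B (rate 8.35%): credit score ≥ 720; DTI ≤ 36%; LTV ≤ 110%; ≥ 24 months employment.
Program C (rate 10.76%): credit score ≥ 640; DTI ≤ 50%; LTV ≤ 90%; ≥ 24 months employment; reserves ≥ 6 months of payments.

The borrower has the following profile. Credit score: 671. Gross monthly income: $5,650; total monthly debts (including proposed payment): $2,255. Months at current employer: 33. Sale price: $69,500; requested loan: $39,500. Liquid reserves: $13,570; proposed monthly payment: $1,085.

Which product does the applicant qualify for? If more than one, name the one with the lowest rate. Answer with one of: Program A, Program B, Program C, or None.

Program C

DTI = 2,255/5,650 = 39.9%.
LTV = 39,500/69,500 = 56.8%.
Reserves = 13,570/1,085 = 12.5 months.
Program A: score 671 ≥ 580; DTI 39.9% > 38%; employment 33 ≥ 24 mo; reserves 12.5 ≥ 2 mo → does not qualify.
Program B: score 671 < 720; DTI 39.9% > 36%; LTV 56.8% ≤ 110%; employment 33 ≥ 24 mo → does not qualify.
Program C: score 671 ≥ 640; DTI 39.9% ≤ 50%; LTV 56.8% ≤ 90%; employment 33 ≥ 24 mo; reserves 12.5 ≥ 6 mo → qualifies.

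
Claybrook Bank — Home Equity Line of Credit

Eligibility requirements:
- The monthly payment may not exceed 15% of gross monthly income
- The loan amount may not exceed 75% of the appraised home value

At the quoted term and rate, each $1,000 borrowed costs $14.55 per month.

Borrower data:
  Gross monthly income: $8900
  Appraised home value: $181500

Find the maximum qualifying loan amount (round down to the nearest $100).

Payment cap: 15% × $8,900 = $1,335/month.
At $14.55 per $1,000, that supports 1,335/14.55 × 1,000 ≈ $91,752 → $91,700.
LTV cap: 75% × $181,500 = $136,125 → $136,100.
Binding constraint: payment-to-income.

$91,700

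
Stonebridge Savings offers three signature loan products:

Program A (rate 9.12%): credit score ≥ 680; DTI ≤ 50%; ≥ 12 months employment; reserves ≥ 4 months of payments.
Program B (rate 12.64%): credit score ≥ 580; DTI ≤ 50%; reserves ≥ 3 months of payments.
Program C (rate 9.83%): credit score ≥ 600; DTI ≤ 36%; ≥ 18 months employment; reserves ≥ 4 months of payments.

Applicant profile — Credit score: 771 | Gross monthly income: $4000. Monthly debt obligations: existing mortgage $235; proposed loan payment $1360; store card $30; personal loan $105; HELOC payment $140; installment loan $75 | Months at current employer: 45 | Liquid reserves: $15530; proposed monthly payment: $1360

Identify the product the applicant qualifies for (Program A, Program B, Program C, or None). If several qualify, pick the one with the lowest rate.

Program A

Total debts = (235 + 1,360 + 30 + 105 + 140 + 75) = 1,945; DTI = 1,945/4,000 = 48.6%.
Reserves = 15,530/1,360 = 11.4 months.
Program A: score 771 ≥ 680; DTI 48.6% ≤ 50%; employment 45 ≥ 12 mo; reserves 11.4 ≥ 4 mo → qualifies.
Program B: score 771 ≥ 580; DTI 48.6% ≤ 50%; reserves 11.4 ≥ 3 mo → qualifies.
Program C: score 771 ≥ 600; DTI 48.6% > 36%; employment 45 ≥ 18 mo; reserves 11.4 ≥ 4 mo → does not qualify.
Qualifying: Program A, Program B. Lowest rate is 9.12% → Program A.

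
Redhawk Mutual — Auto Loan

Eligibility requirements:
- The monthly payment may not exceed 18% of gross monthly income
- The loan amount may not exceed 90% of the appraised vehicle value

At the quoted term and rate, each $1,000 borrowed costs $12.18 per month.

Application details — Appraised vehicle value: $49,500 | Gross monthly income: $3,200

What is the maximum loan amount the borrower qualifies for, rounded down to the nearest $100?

$44,500

Payment cap: 18% × $3,200 = $576/month.
At $12.18 per $1,000, that supports 576/12.18 × 1,000 ≈ $47,290 → $47,200.
LTV cap: 90% × $49,500 = $44,550 → $44,500.
Binding constraint: loan-to-value.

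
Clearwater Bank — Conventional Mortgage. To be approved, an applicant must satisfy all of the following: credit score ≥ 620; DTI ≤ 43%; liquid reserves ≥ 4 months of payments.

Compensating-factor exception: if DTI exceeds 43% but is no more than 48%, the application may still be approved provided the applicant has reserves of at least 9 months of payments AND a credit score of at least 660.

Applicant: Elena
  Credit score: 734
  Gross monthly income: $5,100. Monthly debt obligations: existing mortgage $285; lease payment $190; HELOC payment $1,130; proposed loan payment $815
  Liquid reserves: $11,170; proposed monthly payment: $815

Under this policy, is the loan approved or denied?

Credit score 734 ≥ 620 (meets base)
Total debts = (285 + 190 + 1,130 + 815) = 2,420. DTI: 2,420 ÷ 5,100 = 47.5%, over the 43% base limit.
Reserves = 11,170/815 = 13.7 months ≥ 4
DTI 47.5% is within the 43%–48% exception band; checking compensating factors.
Override check — reserves: 13.7 mo (ok); score: 734 (ok).
Both compensating conditions met → exception applies.

Approved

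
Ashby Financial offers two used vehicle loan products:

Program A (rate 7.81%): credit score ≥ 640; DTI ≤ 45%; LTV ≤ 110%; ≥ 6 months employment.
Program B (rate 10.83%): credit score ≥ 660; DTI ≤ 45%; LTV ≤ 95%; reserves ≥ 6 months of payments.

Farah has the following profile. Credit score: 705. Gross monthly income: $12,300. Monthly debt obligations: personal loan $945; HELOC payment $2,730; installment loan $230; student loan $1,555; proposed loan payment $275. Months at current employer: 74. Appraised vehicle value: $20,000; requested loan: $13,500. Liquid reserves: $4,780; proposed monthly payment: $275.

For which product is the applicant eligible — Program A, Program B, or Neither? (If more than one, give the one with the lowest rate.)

Total debts = (945 + 2,730 + 230 + 1,555 + 275) = 5,735; DTI = 5,735/12,300 = 46.6%.
LTV = 13,500/20,000 = 67.5%.
Reserves = 4,780/275 = 17.4 months.
Program A: score 705 ≥ 640; DTI 46.6% > 45%; LTV 67.5% ≤ 110%; employment 74 ≥ 6 mo → does not qualify.
Program B: score 705 ≥ 660; DTI 46.6% > 45%; LTV 67.5% ≤ 95%; reserves 17.4 ≥ 6 mo → does not qualify.

Neither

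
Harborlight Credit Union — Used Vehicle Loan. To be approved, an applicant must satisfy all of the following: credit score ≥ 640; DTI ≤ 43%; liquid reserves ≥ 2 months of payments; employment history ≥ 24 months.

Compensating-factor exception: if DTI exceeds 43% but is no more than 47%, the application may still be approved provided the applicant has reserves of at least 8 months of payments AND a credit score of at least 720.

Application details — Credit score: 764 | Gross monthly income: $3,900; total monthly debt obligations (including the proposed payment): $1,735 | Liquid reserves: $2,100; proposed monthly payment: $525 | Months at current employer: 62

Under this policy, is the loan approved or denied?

Credit score 764 ≥ 640 (meets base)
DTI: 1,735 ÷ 3,900 = 44.5%, over the 43% base limit.
Reserves = 2,100/525 = 4.0 months ≥ 2
Employment 62 ≥ 24 months
44.5% falls in the override range (43%–47%), so the compensating-factor test applies.
Override check — reserves: 4.0 mo (short of 8); score: 764 (ok).
Override conditions not both satisfied; exception does not apply.

Denied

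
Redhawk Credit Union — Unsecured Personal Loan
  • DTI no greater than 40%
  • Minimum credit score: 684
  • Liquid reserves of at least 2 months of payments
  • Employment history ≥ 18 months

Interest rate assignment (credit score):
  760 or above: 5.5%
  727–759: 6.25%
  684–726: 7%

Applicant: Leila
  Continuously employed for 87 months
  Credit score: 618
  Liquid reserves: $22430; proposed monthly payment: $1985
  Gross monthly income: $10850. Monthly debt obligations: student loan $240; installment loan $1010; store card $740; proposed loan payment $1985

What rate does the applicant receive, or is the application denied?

Credit score 618 < 684 (below minimum)
Liquid reserves cover 22,430/1,985 = 11.3 months — ≥ 2 required
Employment 87 ≥ 18 months
Total monthly debts = (240 + 1,010 + 740 + 1,985) = 3,975. Debt-to-income = 3,975/10,850 = 36.6% — meets 40% limit
Not all requirements met → denied.

Denied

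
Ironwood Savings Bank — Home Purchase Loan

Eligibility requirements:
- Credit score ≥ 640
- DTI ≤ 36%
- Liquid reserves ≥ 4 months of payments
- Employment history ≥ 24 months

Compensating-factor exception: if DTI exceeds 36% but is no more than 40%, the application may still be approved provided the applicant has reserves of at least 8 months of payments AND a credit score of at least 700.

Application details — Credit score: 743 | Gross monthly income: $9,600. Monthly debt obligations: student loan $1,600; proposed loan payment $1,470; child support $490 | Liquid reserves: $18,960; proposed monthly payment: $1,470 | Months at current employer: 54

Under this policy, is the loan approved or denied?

Approved

Credit score 743 ≥ 640 (meets base)
Total debts = (1,600 + 1,470 + 490) = 3,560. DTI = 3,560/9,600 = 37.1% > 36% — standard DTI limit exceeded.
Reserves = 18,960/1,470 = 12.9 months ≥ 4
Employment 54 ≥ 24 months
37.1% falls in the override range (36%–40%), so the compensating-factor test applies.
Reserves 12.9 ≥ 8 months; credit score 743 ≥ 700.
Both override conditions satisfied; DTI exception granted.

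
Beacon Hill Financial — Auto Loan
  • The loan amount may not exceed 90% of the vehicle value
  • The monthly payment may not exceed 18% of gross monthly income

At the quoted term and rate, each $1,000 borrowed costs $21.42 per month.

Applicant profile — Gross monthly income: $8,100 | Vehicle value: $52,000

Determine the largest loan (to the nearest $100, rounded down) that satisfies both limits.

$46,800

Payment cap: 18% × $8,100 = $1,458/month.
At $21.42 per $1,000, that supports 1,458/21.42 × 1,000 ≈ $68,067 → $68,000.
LTV cap: 90% × $52,000 = $46,800 → $46,800.
Binding constraint: loan-to-value.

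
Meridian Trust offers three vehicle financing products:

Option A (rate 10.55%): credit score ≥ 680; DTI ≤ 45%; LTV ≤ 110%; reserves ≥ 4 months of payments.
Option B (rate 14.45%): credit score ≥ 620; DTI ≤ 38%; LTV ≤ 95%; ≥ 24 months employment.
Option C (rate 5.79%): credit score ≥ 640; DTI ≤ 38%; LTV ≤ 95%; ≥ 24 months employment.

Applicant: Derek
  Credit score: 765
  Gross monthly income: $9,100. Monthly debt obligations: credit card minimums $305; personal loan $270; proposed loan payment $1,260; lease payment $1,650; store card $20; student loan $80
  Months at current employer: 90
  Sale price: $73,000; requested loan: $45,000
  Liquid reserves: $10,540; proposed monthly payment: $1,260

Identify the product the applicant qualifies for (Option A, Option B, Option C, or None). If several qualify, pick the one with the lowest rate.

Total debts = (305 + 270 + 1,260 + 1,650 + 20 + 80) = 3,585; DTI = 3,585/9,100 = 39.4%.
LTV = 45,000/73,000 = 61.6%.
Reserves = 10,540/1,260 = 8.4 months.
Option A: score 765 ≥ 680; DTI 39.4% ≤ 45%; LTV 61.6% ≤ 110%; reserves 8.4 ≥ 4 mo → qualifies.
Option B: score 765 ≥ 620; DTI 39.4% > 38%; LTV 61.6% ≤ 95%; employment 90 ≥ 24 mo → does not qualify.
Option C: score 765 ≥ 640; DTI 39.4% > 38%; LTV 61.6% ≤ 95%; employment 90 ≥ 24 mo → does not qualify.

Option A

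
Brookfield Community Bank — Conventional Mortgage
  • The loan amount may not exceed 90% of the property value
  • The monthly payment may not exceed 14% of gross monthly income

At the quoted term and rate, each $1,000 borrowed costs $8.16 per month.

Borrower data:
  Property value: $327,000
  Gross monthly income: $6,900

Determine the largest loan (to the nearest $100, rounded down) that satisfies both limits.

Payment cap: 14% × $6,900 = $966/month.
At $8.16 per $1,000, that supports 966/8.16 × 1,000 ≈ $118,382 → $118,300.
LTV cap: 90% × $327,000 = $294,300 → $294,300.
Binding constraint: payment-to-income.

$118,300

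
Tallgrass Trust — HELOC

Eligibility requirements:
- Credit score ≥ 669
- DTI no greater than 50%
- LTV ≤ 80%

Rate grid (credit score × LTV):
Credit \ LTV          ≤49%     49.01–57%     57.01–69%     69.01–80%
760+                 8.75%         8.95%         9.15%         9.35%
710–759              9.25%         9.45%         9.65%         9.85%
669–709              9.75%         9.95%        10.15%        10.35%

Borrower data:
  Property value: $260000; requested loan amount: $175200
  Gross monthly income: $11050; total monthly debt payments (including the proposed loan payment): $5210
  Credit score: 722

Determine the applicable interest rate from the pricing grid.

9.65%

Credit score 722 ≥ 669; DTI: 5,210 ÷ 11,050 = 47.1%, within the 50% cap
Loan-to-value = 175,200/260,000 = 67.4% — pass (80% max)
Row: 722 falls in 710–759. Column: 67.4% falls in 57.01–69%. Rate = 9.65%.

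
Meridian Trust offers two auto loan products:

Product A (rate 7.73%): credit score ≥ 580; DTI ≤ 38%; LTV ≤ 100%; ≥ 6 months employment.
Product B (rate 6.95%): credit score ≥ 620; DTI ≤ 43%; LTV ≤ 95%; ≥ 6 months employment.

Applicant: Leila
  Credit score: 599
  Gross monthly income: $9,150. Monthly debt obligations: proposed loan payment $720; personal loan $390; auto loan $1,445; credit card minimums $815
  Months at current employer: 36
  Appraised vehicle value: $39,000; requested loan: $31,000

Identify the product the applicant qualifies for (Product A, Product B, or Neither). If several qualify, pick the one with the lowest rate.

Product A

Total debts = (720 + 390 + 1,445 + 815) = 3,370; DTI = 3,370/9,150 = 36.8%.
LTV = 31,000/39,000 = 79.5%.
Product A: score 599 ≥ 580; DTI 36.8% ≤ 38%; LTV 79.5% ≤ 100%; employment 36 ≥ 6 mo → qualifies.
Product B: score 599 < 620; DTI 36.8% ≤ 43%; LTV 79.5% ≤ 95%; employment 36 ≥ 6 mo → does not qualify.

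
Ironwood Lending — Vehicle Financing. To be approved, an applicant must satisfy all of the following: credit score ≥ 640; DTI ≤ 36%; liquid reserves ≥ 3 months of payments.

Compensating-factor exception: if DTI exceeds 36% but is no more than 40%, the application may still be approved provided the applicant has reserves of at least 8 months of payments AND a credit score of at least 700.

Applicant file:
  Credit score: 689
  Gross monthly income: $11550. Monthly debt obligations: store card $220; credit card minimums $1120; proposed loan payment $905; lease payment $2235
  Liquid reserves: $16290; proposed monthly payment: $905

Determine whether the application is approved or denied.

Denied

Credit score 689 ≥ 640 (meets base)
Total debts = (220 + 1,120 + 905 + 2,235) = 4,480. DTI: 4,480 ÷ 11,550 = 38.8%, over the 36% base limit.
Liquid reserves cover 16,290/905 = 18.0 months — ≥ 3 required
38.8% falls in the override range (36%–40%), so the compensating-factor test applies.
Override check — reserves: 18.0 mo (ok); score: 689 (below 700).
Compensating-factor requirement not fully met.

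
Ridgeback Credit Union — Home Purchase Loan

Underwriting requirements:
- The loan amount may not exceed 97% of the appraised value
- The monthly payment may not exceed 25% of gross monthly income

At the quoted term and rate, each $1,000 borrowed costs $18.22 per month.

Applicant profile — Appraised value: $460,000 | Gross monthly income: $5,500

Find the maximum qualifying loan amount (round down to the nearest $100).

$75,400

Payment cap: 25% × $5,500 = $1,375/month.
At $18.22 per $1,000, that supports 1,375/18.22 × 1,000 ≈ $75,466 → $75,400.
LTV cap: 97% × $460,000 = $446,200 → $446,200.
Binding constraint: payment-to-income.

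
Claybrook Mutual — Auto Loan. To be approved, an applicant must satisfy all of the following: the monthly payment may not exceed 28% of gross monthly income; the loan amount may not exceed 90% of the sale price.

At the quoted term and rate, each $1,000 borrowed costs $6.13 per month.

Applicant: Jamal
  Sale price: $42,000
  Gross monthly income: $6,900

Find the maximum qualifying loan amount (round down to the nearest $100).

Payment cap: 28% × $6,900 = $1,932/month.
At $6.13 per $1,000, that supports 1,932/6.13 × 1,000 ≈ $315,171 → $315,100.
LTV cap: 90% × $42,000 = $37,800 → $37,800.
Binding constraint: loan-to-value.

$37,800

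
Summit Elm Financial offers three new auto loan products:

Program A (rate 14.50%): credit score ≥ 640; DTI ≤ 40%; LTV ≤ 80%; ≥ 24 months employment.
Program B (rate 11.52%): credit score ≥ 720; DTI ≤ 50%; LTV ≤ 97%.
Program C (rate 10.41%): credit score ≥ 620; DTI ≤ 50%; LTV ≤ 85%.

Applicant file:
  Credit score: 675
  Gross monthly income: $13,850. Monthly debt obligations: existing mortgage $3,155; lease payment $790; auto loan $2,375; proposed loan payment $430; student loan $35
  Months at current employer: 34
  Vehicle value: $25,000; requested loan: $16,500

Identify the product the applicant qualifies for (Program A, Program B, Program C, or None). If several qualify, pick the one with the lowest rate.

Program C

Total debts = (3,155 + 790 + 2,375 + 430 + 35) = 6,785; DTI = 6,785/13,850 = 49%.
LTV = 16,500/25,000 = 66%.
Program A: score 675 ≥ 640; DTI 49% > 40%; LTV 66% ≤ 80%; employment 34 ≥ 24 mo → does not qualify.
Program B: score 675 < 720; DTI 49% ≤ 50%; LTV 66% ≤ 97% → does not qualify.
Program C: score 675 ≥ 620; DTI 49% ≤ 50%; LTV 66% ≤ 85% → qualifies.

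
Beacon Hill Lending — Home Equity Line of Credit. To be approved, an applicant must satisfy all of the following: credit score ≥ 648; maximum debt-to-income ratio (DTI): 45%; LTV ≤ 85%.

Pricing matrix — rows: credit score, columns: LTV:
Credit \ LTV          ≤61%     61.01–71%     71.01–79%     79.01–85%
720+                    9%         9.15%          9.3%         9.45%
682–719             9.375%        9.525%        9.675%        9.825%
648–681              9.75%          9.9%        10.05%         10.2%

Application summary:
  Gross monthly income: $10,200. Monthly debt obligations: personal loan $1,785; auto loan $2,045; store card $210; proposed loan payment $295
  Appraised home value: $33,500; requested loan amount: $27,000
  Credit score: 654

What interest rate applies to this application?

Credit score 654 ≥ 648; Total monthly debts = (1,785 + 2,045 + 210 + 295) = 4,335. DTI = 4,335/10,200 = 42.5% ≤ 45%
LTV: 27,000 ÷ 33,500 = 80.6%, within 85% cap
Score 654 is in the 648–681 band; LTV 80.6% is in the 79.01–85% band → 10.2%.

10.2%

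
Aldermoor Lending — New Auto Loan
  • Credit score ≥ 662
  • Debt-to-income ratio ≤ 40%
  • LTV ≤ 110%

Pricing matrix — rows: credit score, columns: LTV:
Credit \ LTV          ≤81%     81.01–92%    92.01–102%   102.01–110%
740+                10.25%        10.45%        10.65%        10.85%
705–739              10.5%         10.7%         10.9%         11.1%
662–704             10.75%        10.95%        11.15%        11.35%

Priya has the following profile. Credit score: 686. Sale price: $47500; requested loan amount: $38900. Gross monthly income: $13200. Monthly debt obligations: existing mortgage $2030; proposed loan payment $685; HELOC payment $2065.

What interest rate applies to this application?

Credit score 686 ≥ 662; Total monthly debts = (2,030 + 685 + 2,065) = 4,780. Debt-to-income = 4,780/13,200 = 36.2% — meets 40% limit
LTV: 38,900 ÷ 47,500 = 81.9%, within 110% cap
Row: 686 falls in 662–704. Column: 81.9% falls in 81.01–92%. Rate = 10.95%.

10.95%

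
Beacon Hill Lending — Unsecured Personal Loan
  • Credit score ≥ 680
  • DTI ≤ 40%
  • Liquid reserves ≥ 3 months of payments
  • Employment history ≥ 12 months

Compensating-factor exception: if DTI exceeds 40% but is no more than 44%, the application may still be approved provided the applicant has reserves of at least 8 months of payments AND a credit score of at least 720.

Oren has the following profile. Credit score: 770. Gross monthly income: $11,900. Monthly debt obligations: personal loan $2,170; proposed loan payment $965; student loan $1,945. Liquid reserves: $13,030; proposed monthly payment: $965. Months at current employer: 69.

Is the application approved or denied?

Approved

Credit score 770 ≥ 680 (meets base)
Total debts = (2,170 + 965 + 1,945) = 5,080. DTI = 5,080/11,900 = 42.7% > 40% — standard DTI limit exceeded.
Reserves: 13,030 ÷ 965 = 13.5 months (meets 3-month minimum)
Employment 69 ≥ 12 months
DTI 42.7% is within the 40%–44% exception band; checking compensating factors.
Override check — reserves: 13.5 mo (ok); score: 770 (ok).
Both override conditions satisfied; DTI exception granted.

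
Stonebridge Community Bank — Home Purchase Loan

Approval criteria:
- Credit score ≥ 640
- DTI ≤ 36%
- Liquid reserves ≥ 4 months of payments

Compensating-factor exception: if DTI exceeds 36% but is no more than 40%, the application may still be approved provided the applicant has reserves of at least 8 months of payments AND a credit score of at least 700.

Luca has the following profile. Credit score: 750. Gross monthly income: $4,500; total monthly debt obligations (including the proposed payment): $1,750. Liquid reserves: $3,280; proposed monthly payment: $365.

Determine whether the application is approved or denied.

Approved

Credit score 750 ≥ 640 (meets base)
DTI = 1,750/4,500 = 38.9% > 36% — standard DTI limit exceeded.
Reserves: 3,280 ÷ 365 = 9.0 months (meets 4-month minimum)
38.9% falls in the override range (36%–40%), so the compensating-factor test applies.
Reserves 9.0 ≥ 8 months; credit score 750 ≥ 700.
Both override conditions satisfied; DTI exception granted.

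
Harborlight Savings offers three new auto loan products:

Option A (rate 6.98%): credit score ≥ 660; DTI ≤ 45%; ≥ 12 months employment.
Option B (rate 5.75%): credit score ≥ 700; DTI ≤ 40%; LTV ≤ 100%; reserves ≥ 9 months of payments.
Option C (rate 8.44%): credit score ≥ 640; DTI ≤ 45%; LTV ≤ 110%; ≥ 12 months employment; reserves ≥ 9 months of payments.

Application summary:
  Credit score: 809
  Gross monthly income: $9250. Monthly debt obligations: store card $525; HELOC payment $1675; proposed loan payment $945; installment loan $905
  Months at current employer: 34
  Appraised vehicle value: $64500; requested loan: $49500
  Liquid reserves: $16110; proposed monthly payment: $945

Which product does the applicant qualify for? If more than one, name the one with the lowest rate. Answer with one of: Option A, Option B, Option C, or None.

Option A

Total debts = (525 + 1,675 + 945 + 905) = 4,050; DTI = 4,050/9,250 = 43.8%.
LTV = 49,500/64,500 = 76.7%.
Reserves = 16,110/945 = 17.0 months.
Option A: score 809 ≥ 660; DTI 43.8% ≤ 45%; employment 34 ≥ 12 mo → qualifies.
Option B: score 809 ≥ 700; DTI 43.8% > 40%; LTV 76.7% ≤ 100%; reserves 17.0 ≥ 9 mo → does not qualify.
Option C: score 809 ≥ 640; DTI 43.8% ≤ 45%; LTV 76.7% ≤ 110%; employment 34 ≥ 12 mo; reserves 17.0 ≥ 9 mo → qualifies.
Qualifying: Option A, Option C. Lowest rate is 6.98% → Option A.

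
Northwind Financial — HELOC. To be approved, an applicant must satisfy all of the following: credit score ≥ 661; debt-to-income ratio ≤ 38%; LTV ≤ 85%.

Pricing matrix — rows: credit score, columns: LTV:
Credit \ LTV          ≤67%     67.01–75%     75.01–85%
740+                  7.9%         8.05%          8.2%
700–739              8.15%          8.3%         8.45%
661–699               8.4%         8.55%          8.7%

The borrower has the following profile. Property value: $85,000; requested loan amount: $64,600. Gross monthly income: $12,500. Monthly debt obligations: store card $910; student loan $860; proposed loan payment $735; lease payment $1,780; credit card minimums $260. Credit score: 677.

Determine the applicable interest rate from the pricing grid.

8.7%

Credit score 677 ≥ 661; Total monthly debts = (910 + 860 + 735 + 1,780 + 260) = 4,545. DTI = 4,545/12,500 = 36.4% ≤ 38%
Loan-to-value = 64,600/85,000 = 76% — pass (85% max)
Credit 677 → row 661–699; LTV 76% → column 75.01–85%. Grid cell → 8.7%.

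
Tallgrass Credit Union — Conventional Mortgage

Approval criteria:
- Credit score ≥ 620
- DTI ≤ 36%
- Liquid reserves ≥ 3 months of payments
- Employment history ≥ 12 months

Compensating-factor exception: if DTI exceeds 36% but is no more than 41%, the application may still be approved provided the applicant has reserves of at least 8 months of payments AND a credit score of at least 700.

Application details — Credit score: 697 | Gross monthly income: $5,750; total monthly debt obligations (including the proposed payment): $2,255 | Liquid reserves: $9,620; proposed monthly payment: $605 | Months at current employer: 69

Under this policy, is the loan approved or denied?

Credit score 697 ≥ 620 (meets base)
DTI = 2,255/5,750 = 39.2% > 36% — standard DTI limit exceeded.
Reserves: 9,620 ÷ 605 = 15.9 months (meets 3-month minimum)
Employment 69 ≥ 12 months
39.2% falls in the override range (36%–41%), so the compensating-factor test applies.
Override check — reserves: 15.9 mo (ok); score: 697 (below 700).
Compensating-factor requirement not fully met.

Denied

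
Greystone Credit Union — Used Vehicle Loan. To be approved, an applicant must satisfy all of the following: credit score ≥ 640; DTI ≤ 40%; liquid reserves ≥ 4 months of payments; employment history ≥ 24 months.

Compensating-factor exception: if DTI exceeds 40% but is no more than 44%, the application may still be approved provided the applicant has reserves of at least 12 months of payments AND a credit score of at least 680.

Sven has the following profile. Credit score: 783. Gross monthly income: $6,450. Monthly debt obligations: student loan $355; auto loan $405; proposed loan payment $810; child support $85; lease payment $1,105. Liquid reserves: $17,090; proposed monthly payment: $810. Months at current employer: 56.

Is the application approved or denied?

Approved

Credit score 783 ≥ 640 (meets base)
Total debts = (355 + 405 + 810 + 85 + 1,105) = 2,760. DTI: 2,760 ÷ 6,450 = 42.8%, over the 40% base limit.
Liquid reserves cover 17,090/810 = 21.1 months — ≥ 4 required
Employment 56 ≥ 24 months
42.8% falls in the override range (40%–44%), so the compensating-factor test applies.
Reserves 21.1 ≥ 12 months; credit score 783 ≥ 680.
Both compensating conditions met → exception applies.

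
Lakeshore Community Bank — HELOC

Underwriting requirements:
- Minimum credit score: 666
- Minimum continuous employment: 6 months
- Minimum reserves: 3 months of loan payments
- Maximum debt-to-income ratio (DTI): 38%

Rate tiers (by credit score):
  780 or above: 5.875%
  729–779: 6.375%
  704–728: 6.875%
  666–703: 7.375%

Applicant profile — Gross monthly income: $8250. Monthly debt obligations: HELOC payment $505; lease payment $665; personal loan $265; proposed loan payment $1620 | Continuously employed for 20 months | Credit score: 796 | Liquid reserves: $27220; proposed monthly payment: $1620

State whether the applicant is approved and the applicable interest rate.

Approved at 5.875%

Credit score 796 ≥ 666 (meets minimum)
Reserves: 27,220 ÷ 1,620 = 16.8 months (meets 3-month minimum)
Total monthly debts = (505 + 665 + 265 + 1,620) = 3,055. DTI: 3,055 ÷ 8,250 = 37%, within the 38% cap
Employment 20 ≥ 6 months
All requirements met. Score 796 falls in the 780 or above tier → 5.875%.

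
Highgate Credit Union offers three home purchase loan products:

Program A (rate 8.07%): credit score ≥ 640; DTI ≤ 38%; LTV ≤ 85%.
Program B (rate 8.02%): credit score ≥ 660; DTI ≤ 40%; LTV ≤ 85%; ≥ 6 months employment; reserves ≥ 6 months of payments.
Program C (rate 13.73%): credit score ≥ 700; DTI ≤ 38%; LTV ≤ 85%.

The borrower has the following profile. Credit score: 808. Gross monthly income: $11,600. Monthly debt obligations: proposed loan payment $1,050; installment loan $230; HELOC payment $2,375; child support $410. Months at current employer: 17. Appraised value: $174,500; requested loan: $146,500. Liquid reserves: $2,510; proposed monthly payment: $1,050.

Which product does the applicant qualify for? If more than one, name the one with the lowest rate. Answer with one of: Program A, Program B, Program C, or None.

Program A

Total debts = (1,050 + 230 + 2,375 + 410) = 4,065; DTI = 4,065/11,600 = 35%.
LTV = 146,500/174,500 = 84%.
Reserves = 2,510/1,050 = 2.4 months.
Program A: score 808 ≥ 640; DTI 35% ≤ 38%; LTV 84% ≤ 85% → qualifies.
Program B: score 808 ≥ 660; DTI 35% ≤ 40%; LTV 84% ≤ 85%; employment 17 ≥ 6 mo; reserves 2.4 < 6 mo → does not qualify.
Program C: score 808 ≥ 700; DTI 35% ≤ 38%; LTV 84% ≤ 85% → qualifies.
Qualifying: Program A, Program C. Lowest rate is 8.07% → Program A.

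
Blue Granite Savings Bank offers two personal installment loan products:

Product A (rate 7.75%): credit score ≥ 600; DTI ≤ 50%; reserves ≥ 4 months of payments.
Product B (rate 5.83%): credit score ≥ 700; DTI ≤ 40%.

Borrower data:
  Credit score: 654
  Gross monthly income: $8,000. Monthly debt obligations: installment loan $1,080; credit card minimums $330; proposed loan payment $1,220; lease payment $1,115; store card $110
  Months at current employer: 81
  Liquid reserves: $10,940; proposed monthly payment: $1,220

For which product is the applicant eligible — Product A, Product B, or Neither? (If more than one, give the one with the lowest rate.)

Total debts = (1,080 + 330 + 1,220 + 1,115 + 110) = 3,855; DTI = 3,855/8,000 = 48.2%.
Reserves = 10,940/1,220 = 9.0 months.
Product A: score 654 ≥ 600; DTI 48.2% ≤ 50%; reserves 9.0 ≥ 4 mo → qualifies.
Product B: score 654 < 700; DTI 48.2% > 40% → does not qualify.

Product A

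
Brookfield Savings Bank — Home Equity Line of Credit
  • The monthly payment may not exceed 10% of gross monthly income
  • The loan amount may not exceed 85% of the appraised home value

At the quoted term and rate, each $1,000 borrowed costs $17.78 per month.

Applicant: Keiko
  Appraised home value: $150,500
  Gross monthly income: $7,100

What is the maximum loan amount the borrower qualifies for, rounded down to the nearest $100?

Payment cap: 10% × $7,100 = $710/month.
At $17.78 per $1,000, that supports 710/17.78 × 1,000 ≈ $39,932 → $39,900.
LTV cap: 85% × $150,500 = $127,925 → $127,900.
Binding constraint: payment-to-income.

$39,900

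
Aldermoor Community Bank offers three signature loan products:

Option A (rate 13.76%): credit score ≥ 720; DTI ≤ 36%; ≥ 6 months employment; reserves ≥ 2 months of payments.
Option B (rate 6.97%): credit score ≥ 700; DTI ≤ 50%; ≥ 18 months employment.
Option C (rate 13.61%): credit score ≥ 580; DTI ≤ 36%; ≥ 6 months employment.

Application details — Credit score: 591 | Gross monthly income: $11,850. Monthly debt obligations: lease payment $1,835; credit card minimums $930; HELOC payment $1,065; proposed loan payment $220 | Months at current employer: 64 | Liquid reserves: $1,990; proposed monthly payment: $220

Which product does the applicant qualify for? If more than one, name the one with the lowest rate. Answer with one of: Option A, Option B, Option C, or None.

Total debts = (1,835 + 930 + 1,065 + 220) = 4,050; DTI = 4,050/11,850 = 34.2%.
Reserves = 1,990/220 = 9.0 months.
Option A: score 591 < 720; DTI 34.2% ≤ 36%; employment 64 ≥ 6 mo; reserves 9.0 ≥ 2 mo → does not qualify.
Option B: score 591 < 700; DTI 34.2% ≤ 50%; employment 64 ≥ 18 mo → does not qualify.
Option C: score 591 ≥ 580; DTI 34.2% ≤ 36%; employment 64 ≥ 6 mo → qualifies.

Option C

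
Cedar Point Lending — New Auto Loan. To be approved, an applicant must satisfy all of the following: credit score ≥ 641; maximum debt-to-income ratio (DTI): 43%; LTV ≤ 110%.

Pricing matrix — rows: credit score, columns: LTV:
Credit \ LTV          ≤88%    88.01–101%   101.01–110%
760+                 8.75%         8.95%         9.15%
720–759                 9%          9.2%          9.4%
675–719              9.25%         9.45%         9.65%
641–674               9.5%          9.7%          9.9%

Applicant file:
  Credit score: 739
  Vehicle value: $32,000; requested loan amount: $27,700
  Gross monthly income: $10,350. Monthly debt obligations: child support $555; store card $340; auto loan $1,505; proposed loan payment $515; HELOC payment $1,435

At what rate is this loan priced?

9%

Credit score 739 ≥ 641; Total monthly debts = (555 + 340 + 1,505 + 515 + 1,435) = 4,350. DTI: 4,350 ÷ 10,350 = 42%, within the 43% cap
Loan-to-value = 27,700/32,000 = 86.6% — pass (110% max)
Score 739 is in the 720–759 band; LTV 86.6% is in the ≤88% band → 9%.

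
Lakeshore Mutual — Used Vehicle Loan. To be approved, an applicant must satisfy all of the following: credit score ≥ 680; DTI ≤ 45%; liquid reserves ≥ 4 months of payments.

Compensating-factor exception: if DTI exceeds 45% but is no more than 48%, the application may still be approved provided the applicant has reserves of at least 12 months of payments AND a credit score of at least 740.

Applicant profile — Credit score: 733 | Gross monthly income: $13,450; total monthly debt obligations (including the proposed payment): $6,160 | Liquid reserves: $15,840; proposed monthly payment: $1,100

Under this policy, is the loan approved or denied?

Denied

Credit score 733 ≥ 680 (meets base)
DTI = 6,160/13,450 = 45.8% > 45% — standard DTI limit exceeded.
Reserves: 15,840 ÷ 1,100 = 14.4 months (meets 4-month minimum)
45.8% falls in the override range (45%–48%), so the compensating-factor test applies.
Override check — reserves: 14.4 mo (ok); score: 733 (below 740).
Compensating-factor requirement not fully met.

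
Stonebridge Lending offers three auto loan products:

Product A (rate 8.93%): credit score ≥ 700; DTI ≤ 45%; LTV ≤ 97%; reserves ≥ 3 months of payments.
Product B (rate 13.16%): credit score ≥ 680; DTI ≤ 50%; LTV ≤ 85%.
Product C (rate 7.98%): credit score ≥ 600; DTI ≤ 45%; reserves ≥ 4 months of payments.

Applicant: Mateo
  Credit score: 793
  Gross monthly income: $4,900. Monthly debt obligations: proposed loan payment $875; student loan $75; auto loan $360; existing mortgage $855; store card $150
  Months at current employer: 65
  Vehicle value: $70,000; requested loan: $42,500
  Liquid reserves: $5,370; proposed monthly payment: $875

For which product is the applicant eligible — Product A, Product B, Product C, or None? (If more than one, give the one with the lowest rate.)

Total debts = (875 + 75 + 360 + 855 + 150) = 2,315; DTI = 2,315/4,900 = 47.2%.
LTV = 42,500/70,000 = 60.7%.
Reserves = 5,370/875 = 6.1 months.
Product A: score 793 ≥ 700; DTI 47.2% > 45%; LTV 60.7% ≤ 97%; reserves 6.1 ≥ 3 mo → does not qualify.
Product B: score 793 ≥ 680; DTI 47.2% ≤ 50%; LTV 60.7% ≤ 85% → qualifies.
Product C: score 793 ≥ 600; DTI 47.2% > 45%; reserves 6.1 ≥ 4 mo → does not qualify.

Product B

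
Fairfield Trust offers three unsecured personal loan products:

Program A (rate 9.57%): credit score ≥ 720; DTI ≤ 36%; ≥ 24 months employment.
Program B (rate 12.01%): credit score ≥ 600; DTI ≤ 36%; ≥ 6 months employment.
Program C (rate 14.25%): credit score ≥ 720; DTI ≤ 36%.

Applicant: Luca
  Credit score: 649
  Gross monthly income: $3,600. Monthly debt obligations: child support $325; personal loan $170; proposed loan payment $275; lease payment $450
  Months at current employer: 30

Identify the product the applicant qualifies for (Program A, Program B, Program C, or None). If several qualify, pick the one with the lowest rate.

Total debts = (325 + 170 + 275 + 450) = 1,220; DTI = 1,220/3,600 = 33.9%.
Program A: score 649 < 720; DTI 33.9% ≤ 36%; employment 30 ≥ 24 mo → does not qualify.
Program B: score 649 ≥ 600; DTI 33.9% ≤ 36%; employment 30 ≥ 6 mo → qualifies.
Program C: score 649 < 720; DTI 33.9% ≤ 36% → does not qualify.

Program B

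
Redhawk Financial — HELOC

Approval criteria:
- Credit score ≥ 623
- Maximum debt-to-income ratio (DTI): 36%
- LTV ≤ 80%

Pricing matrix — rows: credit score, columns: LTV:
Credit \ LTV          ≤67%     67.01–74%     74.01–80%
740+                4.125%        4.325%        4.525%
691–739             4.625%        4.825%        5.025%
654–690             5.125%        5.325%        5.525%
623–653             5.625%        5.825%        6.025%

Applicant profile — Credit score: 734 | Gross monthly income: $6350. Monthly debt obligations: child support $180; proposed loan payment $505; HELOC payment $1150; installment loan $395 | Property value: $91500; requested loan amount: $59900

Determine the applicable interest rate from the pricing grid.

4.625%

Credit score 734 ≥ 623; Total monthly debts = (180 + 505 + 1,150 + 395) = 2,230. Debt-to-income = 2,230/6,350 = 35.1% — meets 36% limit
Loan-to-value = 59,900/91,500 = 65.5% — pass (80% max)
Credit 734 → row 691–739; LTV 65.5% → column ≤67%. Grid cell → 4.625%.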